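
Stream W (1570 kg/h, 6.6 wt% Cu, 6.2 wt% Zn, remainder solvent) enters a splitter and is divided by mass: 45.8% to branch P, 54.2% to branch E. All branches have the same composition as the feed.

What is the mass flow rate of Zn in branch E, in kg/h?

52.76 kg/h

Branch E total = 0.542×1570 = 850.94 kg/h.
Zn in E = 0.062×850.94 = 52.758 kg/h.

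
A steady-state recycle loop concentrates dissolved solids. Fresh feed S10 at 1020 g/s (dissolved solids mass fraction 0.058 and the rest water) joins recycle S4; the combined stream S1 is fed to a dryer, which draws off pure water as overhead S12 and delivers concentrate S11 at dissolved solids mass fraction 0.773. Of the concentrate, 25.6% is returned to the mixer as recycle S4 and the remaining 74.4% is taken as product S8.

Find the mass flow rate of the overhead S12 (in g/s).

943.5 g/s

Overall dissolved solids balance (none leaves overhead): dissolved solids in fresh feed = dissolved solids in product, i.e. 1020×0.058 = (1−0.256)·S11·0.773.
S11 = 59.16/(0.773×0.744) = 102.87 g/s.
Recycle S4 = 0.256×102.87 = 26.334 g/s.
Combined feed S1 = 1020 + 26.334 = 1046.3 g/s.
Overhead S12 = S1 − S11 = 1046.3 − 102.87 = 943.47 g/s.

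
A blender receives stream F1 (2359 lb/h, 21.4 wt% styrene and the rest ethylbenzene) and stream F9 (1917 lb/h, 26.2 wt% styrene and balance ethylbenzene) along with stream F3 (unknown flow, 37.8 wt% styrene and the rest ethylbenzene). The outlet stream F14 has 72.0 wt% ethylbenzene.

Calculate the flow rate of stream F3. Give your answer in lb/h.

1941 lb/h

Let F3 be the unknown flow. Total out = 4276 + F3.
ethylbenzene balance: 3268.9 + 0.622·F3 = 0.720·(4276 + F3)
(0.622 − 0.720)·F3 = 0.720×4276 − 3268.9 = -190.2
F3 = -190.2 / -0.098 = 1940.8 lb/h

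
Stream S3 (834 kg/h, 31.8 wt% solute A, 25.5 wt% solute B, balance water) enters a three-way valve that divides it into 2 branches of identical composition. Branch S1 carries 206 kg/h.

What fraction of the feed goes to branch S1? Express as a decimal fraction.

0.247

Fraction to S1 = 206/834 = 0.2470.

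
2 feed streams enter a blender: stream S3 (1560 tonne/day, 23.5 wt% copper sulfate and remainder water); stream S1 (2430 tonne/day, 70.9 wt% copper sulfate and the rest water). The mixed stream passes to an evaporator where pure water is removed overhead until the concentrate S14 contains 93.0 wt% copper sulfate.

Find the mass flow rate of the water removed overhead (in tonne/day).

1743 tonne/day

copper sulfate entering = 1560×0.235 + 2430×0.709 = 2089.5 tonne/day.
All copper sulfate reports to S14, so S14 = 2089.5/0.930 = 2246.7 tonne/day.
Total feed = 3990 tonne/day; overhead = 3990 − 2246.7 = 1743.3 tonne/day.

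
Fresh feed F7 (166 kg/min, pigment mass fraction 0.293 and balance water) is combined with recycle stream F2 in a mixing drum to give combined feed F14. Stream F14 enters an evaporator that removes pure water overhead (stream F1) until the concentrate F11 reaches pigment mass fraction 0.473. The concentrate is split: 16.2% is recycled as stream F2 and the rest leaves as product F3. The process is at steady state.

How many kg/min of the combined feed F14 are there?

Overall pigment balance (none leaves overhead): pigment in fresh feed = pigment in product, i.e. 166×0.293 = (1−0.162)·F11·0.473.
F11 = 48.638/(0.473×0.838) = 122.71 kg/min.
Recycle F2 = 0.162×122.71 = 19.879 kg/min.
Combined feed F14 = 166 + 19.879 = 185.88 kg/min.

185.9 kg/min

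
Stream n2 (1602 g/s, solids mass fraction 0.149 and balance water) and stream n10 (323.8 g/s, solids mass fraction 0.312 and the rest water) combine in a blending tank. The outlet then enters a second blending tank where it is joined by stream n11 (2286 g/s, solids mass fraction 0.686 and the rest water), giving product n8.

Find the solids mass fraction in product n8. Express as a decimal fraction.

Overall, product flow = 4211.8 g/s.
solids in = 1602×0.149 + 323.8×0.312 + 2286×0.686 = 1907.9 g/s.
solids fraction in n8 = 0.453.

0.453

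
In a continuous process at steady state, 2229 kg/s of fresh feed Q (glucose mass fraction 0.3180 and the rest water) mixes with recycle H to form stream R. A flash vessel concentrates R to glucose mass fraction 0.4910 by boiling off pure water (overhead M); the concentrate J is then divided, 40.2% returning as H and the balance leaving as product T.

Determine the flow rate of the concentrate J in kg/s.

2414 kg/s

Overall glucose balance (none leaves overhead): glucose in fresh feed = glucose in product, i.e. 2229×0.318 = (1−0.402)·J·0.491.
J = 708.82/(0.491×0.598) = 2414.1 kg/s.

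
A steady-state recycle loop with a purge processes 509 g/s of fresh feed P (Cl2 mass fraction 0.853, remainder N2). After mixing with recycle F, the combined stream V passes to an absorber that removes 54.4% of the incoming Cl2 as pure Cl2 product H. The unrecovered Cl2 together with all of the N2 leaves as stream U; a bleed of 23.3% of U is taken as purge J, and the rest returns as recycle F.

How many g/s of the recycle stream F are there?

479.8 g/s

N2 enters only via P and leaves only via the purge: 509×0.147 = 0.233×(N2 in U), and the absorber passes all N2, so N2 in V = N2 in U = 321.13 g/s.
Cl2 in V: m_A = 509×0.853 + (1−0.233)·(1−0.544)·m_A, so m_A = 434.18/0.6502 = 667.71 g/s.
U = (1−0.544)×667.71 + 321.13 = 625.6 g/s.
Recycle F = (1−0.233)×625.6 = 479.84 g/s.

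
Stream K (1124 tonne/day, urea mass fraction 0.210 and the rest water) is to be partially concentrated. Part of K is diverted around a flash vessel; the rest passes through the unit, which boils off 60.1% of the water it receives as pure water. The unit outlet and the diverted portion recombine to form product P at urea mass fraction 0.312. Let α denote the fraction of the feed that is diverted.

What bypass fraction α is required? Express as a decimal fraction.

0.311

All 1124×0.210 = 236.04 tonne/day of urea reaches P, so P = 236.04/0.312 = 756.54 tonne/day and vapour = 367.46 tonne/day.
The evaporator receives (1−α)·1124 of feed at 0.790 water and removes 0.601 of that water:
0.601×0.790×(1−α)×1124 = 367.46
(1−α) = 367.46/533.66 = 0.6886;  α = 0.3114.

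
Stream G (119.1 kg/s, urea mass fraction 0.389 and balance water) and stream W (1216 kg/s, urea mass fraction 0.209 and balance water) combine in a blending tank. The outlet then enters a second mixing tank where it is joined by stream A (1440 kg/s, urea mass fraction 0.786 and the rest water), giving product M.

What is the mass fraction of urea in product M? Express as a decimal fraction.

0.516

Overall, product flow = 2775.1 kg/s.
urea in = 119.1×0.389 + 1216×0.209 + 1440×0.786 = 1432.3 kg/s.
urea fraction in M = 0.516.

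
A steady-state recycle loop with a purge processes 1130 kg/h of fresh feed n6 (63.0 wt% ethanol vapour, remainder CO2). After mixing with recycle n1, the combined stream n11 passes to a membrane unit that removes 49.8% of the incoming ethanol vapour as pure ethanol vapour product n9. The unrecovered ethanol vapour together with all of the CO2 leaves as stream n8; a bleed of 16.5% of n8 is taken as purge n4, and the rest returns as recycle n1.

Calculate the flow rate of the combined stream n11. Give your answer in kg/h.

CO2 enters only via n6 and leaves only via the purge: 1130×0.370 = 0.165×(CO2 in n8), and the membrane unit passes all CO2, so CO2 in n11 = CO2 in n8 = 2533.9 kg/h.
ethanol vapour in n11: m_A = 1130×0.630 + (1−0.165)·(1−0.498)·m_A, so m_A = 711.9/0.5808 = 1225.7 kg/h.
n11 = 1225.7 + 2533.9 = 3759.6 kg/h.

3760 kg/h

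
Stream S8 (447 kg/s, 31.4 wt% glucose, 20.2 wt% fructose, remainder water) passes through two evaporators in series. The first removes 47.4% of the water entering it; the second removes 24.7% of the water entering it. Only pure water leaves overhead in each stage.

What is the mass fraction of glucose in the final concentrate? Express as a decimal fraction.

water in feed = 447×0.484 = 216.35 kg/s.
After stage 1: water left = (1−0.474)×216.35 = 113.8; stream total = 344.45 kg/s.
After stage 2: water left = (1−0.247)×113.8 = 85.691; final concentrate = 316.34 kg/s.
glucose fraction = 140.36/316.34 = 0.444.

0.444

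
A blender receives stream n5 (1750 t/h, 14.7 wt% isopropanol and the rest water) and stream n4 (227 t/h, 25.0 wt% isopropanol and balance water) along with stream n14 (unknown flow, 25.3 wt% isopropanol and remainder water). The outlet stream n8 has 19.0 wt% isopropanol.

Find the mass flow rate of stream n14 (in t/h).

Let n14 be the unknown flow. Total out = 1977 + n14.
isopropanol balance: 314 + 0.253·n14 = 0.190·(1977 + n14)
(0.253 − 0.190)·n14 = 0.190×1977 − 314 = 61.63
n14 = 61.63 / 0.063 = 978.25 t/h

978.3 t/h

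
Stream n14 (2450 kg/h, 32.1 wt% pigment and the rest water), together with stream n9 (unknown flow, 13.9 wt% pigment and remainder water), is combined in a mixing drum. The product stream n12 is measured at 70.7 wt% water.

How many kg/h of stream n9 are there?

445.5 kg/h

Let n9 be the unknown flow. Total out = 2450 + n9.
water balance: 1663.6 + 0.861·n9 = 0.707·(2450 + n9)
(0.861 − 0.707)·n9 = 0.707×2450 − 1663.6 = 68.6
n9 = 68.6 / 0.154 = 445.45 kg/h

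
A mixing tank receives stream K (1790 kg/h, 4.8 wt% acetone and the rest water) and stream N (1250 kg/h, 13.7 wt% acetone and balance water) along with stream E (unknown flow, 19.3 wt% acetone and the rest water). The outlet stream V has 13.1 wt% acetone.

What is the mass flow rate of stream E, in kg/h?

Let E be the unknown flow. Total out = 3040 + E.
acetone balance: 257.17 + 0.193·E = 0.131·(3040 + E)
(0.193 − 0.131)·E = 0.131×3040 − 257.17 = 141.07
E = 141.07 / 0.062 = 2275.3 kg/h

2275 kg/h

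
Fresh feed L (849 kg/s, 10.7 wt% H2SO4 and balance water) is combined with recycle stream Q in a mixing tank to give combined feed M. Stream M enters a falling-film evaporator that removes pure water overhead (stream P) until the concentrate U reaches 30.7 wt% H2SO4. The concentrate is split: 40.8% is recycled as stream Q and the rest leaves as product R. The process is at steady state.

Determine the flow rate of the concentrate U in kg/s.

Overall H2SO4 balance (none leaves overhead): H2SO4 in fresh feed = H2SO4 in product, i.e. 849×0.107 = (1−0.408)·U·0.307.
U = 90.843/(0.307×0.592) = 499.84 kg/s.

499.8 kg/s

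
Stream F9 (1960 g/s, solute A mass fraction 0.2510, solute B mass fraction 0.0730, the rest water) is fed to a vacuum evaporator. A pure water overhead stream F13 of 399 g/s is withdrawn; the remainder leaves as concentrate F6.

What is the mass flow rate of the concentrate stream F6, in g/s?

1561 g/s

Concentrate = 1960 − 399 = 1561 g/s.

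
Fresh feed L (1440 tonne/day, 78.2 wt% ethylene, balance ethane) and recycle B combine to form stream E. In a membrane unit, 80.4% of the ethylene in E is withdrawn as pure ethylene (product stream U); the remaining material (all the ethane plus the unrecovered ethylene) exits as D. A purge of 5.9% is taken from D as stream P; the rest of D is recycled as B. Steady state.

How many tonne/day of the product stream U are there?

1110 tonne/day

ethylene in E: m_A = 1440×0.782 + (1−0.059)·(1−0.804)·m_A, so m_A = 1126.1/0.8156 = 1380.7 tonne/day.
Product U = 0.804×1380.7 = 1110.1 tonne/day.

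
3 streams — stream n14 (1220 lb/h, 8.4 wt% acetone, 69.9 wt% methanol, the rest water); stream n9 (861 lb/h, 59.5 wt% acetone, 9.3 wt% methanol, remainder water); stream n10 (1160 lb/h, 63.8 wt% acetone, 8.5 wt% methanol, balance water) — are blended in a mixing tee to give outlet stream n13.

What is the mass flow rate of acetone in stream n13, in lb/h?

acetone out = acetone in = 1220×0.084 + 861×0.595 + 1160×0.638 = 1354.9 lb/h.

1355 lb/h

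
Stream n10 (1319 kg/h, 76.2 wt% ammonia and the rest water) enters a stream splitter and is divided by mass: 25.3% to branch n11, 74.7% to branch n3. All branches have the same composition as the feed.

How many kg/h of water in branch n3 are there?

Branch n3 total = 0.747×1319 = 985.29 kg/h.
water in n3 = 0.238×985.29 = 234.5 kg/h.

234.5 kg/h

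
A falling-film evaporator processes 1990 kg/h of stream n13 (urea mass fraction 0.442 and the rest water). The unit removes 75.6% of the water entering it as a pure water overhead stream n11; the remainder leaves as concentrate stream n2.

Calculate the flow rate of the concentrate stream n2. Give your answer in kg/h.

1151 kg/h

water entering = 1990×0.558 = 1110.4 kg/h; overhead removed = 0.756×1110.4 = 839.48 kg/h.
Concentrate = 1990 − 839.48 = 1150.5 kg/h.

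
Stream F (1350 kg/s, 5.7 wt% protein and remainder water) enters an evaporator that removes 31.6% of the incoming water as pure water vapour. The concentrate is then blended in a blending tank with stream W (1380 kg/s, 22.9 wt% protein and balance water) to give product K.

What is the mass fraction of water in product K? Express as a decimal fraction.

Vapour removed = 0.316×0.943×1350 = 402.28 kg/s; concentrate = 947.72 kg/s.
water reaching the mixer = 870.77 (from concentrate) + 1380×0.771 = 1934.7 kg/s.
Product flow = 947.72 + 1380 = 2327.7 kg/s; water fraction = 0.831.

0.831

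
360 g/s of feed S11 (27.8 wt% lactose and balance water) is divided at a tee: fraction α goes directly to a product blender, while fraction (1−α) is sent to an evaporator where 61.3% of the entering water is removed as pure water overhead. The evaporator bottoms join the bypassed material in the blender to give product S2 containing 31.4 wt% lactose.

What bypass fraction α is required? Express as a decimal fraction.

All 360×0.278 = 100.08 g/s of lactose reaches S2, so S2 = 100.08/0.314 = 318.73 g/s and vapour = 41.274 g/s.
The evaporator receives (1−α)·360 of feed at 0.722 water and removes 0.613 of that water:
0.613×0.722×(1−α)×360 = 41.274
(1−α) = 41.274/159.33 = 0.2590;  α = 0.7410.

0.741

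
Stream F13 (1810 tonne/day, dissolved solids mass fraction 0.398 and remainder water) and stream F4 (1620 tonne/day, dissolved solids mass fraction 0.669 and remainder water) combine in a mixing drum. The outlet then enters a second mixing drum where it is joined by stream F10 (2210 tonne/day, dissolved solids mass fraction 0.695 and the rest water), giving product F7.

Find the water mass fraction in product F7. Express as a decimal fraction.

Overall, product flow = 5640 tonne/day.
water in = 1810×0.602 + 1620×0.331 + 2210×0.305 = 2299.9 tonne/day.
water fraction in F7 = 0.408.

0.408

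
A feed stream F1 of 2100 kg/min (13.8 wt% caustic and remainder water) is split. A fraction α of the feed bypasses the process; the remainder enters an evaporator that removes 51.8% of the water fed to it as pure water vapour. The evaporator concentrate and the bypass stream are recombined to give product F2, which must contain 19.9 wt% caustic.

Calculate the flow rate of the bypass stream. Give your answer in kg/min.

658.4 kg/min

All 2100×0.138 = 289.8 kg/min of caustic reaches F2, so F2 = 289.8/0.199 = 1456.3 kg/min and vapour = 643.72 kg/min.
The evaporator receives (1−α)·2100 of feed at 0.862 water and removes 0.518 of that water:
0.518×0.862×(1−α)×2100 = 643.72
(1−α) = 643.72/937.68 = 0.6865;  α = 0.3135.
Bypass flow = 0.3135×2100 = 658.35 kg/min.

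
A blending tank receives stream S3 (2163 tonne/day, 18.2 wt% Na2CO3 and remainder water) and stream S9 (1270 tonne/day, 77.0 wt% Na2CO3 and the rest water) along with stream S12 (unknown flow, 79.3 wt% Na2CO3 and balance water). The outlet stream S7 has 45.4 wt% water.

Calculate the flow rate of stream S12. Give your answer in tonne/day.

2036 tonne/day

Let S12 be the unknown flow. Total out = 3433 + S12.
water balance: 2061.4 + 0.207·S12 = 0.454·(3433 + S12)
(0.207 − 0.454)·S12 = 0.454×3433 − 2061.4 = -502.85
S12 = -502.85 / -0.247 = 2035.8 tonne/day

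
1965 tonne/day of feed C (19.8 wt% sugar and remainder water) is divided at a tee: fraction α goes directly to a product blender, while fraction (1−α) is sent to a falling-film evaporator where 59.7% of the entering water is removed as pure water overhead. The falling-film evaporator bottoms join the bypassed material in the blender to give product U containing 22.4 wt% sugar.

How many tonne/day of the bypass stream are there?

1489 tonne/day

All 1965×0.198 = 389.07 tonne/day of sugar reaches U, so U = 389.07/0.224 = 1736.9 tonne/day and vapour = 228.08 tonne/day.
The evaporator receives (1−α)·1965 of feed at 0.802 water and removes 0.597 of that water:
0.597×0.802×(1−α)×1965 = 228.08
(1−α) = 228.08/940.83 = 0.2424;  α = 0.7576.
Bypass flow = 0.7576×1965 = 1488.6 tonne/day.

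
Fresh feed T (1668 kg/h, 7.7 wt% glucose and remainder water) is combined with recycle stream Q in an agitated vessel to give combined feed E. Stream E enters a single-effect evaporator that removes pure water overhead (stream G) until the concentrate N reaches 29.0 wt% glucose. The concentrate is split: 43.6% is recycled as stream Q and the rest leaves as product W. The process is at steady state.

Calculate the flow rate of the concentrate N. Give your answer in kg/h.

785.3 kg/h

Overall glucose balance (none leaves overhead): glucose in fresh feed = glucose in product, i.e. 1668×0.077 = (1−0.436)·N·0.290.
N = 128.44/(0.290×0.564) = 785.25 kg/h.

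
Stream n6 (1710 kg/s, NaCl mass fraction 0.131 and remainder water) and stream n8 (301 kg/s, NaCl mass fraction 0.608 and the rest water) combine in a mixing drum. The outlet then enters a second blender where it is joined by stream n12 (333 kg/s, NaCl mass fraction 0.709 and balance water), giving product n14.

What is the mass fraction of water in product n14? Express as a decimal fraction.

0.726

Overall, product flow = 2344 kg/s.
water in = 1710×0.869 + 301×0.392 + 333×0.291 = 1700.9 kg/s.
water fraction in n14 = 0.726.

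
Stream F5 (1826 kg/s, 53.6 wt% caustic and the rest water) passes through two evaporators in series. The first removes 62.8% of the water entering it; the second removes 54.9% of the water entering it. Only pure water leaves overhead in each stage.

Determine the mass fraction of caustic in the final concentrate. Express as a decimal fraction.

water in feed = 1826×0.464 = 847.26 kg/s.
After stage 1: water left = (1−0.628)×847.26 = 315.18; stream total = 1293.9 kg/s.
After stage 2: water left = (1−0.549)×315.18 = 142.15; final concentrate = 1120.9 kg/s.
caustic fraction = 978.74/1120.9 = 0.8732.

0.8732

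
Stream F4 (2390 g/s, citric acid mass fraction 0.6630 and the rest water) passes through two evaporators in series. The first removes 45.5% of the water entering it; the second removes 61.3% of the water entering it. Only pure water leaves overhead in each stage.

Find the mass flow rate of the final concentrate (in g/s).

1754 g/s

water in feed = 2390×0.337 = 805.43 g/s.
After stage 1: water left = (1−0.455)×805.43 = 438.96; stream total = 2023.5 g/s.
After stage 2: water left = (1−0.613)×438.96 = 169.88; final concentrate = 1754.4 g/s.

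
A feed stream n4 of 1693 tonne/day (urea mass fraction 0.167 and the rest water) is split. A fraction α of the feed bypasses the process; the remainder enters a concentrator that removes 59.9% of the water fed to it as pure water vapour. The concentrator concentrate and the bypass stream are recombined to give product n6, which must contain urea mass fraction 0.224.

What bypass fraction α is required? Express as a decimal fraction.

0.490

All 1693×0.167 = 282.73 tonne/day of urea reaches n6, so n6 = 282.73/0.224 = 1262.2 tonne/day and vapour = 430.81 tonne/day.
The evaporator receives (1−α)·1693 of feed at 0.833 water and removes 0.599 of that water:
0.599×0.833×(1−α)×1693 = 430.81
(1−α) = 430.81/844.75 = 0.5100;  α = 0.4900.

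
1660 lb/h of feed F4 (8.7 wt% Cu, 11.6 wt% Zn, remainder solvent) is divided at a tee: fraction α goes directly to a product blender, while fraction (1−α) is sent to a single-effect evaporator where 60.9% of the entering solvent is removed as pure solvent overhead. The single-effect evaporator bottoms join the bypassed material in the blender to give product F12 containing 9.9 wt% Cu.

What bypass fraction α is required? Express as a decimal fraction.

All 1660×0.087 = 144.42 lb/h of Cu reaches F12, so F12 = 144.42/0.099 = 1458.8 lb/h and vapour = 201.21 lb/h.
The evaporator receives (1−α)·1660 of feed at 0.797 solvent and removes 0.609 of that solvent:
0.609×0.797×(1−α)×1660 = 201.21
(1−α) = 201.21/805.72 = 0.2497;  α = 0.7503.

0.750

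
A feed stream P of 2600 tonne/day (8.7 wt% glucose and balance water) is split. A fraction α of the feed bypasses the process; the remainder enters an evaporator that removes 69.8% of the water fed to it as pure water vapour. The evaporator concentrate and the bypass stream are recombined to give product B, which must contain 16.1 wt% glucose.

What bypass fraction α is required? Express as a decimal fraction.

0.279

All 2600×0.087 = 226.2 tonne/day of glucose reaches B, so B = 226.2/0.161 = 1405 tonne/day and vapour = 1195 tonne/day.
The evaporator receives (1−α)·2600 of feed at 0.913 water and removes 0.698 of that water:
0.698×0.913×(1−α)×2600 = 1195
(1−α) = 1195/1656.9 = 0.7212;  α = 0.2788.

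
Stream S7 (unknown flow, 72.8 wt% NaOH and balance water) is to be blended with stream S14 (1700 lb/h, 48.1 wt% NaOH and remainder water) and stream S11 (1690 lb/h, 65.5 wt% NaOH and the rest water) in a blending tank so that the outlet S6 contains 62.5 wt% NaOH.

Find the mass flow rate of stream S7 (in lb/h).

1884 lb/h

Let S7 be the unknown flow. Total out = 3390 + S7.
NaOH balance: 1924.7 + 0.728·S7 = 0.625·(3390 + S7)
(0.728 − 0.625)·S7 = 0.625×3390 − 1924.7 = 194.1
S7 = 194.1 / 0.103 = 1884.5 lb/h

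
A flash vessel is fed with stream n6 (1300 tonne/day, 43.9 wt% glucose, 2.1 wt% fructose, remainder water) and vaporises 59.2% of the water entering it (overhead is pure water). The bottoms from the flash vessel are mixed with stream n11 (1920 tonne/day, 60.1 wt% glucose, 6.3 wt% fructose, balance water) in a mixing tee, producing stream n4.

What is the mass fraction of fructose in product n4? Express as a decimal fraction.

0.053

Vapour removed = 0.592×0.540×1300 = 415.58 tonne/day; concentrate = 884.42 tonne/day.
fructose reaching the mixer = 27.3 (from concentrate) + 1920×0.063 = 148.26 tonne/day.
Product flow = 884.42 + 1920 = 2804.4 tonne/day; fructose fraction = 0.053.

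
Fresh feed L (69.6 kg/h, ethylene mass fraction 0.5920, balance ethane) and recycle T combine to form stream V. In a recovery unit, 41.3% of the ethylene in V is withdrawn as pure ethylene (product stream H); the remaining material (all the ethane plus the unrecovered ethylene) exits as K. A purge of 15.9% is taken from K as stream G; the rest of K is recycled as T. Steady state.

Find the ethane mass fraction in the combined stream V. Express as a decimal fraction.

0.6870

ethane enters only via L and leaves only via the purge: 69.6×0.408 = 0.159×(ethane in K), and the recovery unit passes all ethane, so ethane in V = ethane in K = 178.6 kg/h.
ethylene in V: m_A = 69.6×0.592 + (1−0.159)·(1−0.413)·m_A, so m_A = 41.203/0.5063 = 81.376 kg/h.
V = 81.376 + 178.6 = 259.97 kg/h.
ethane fraction in V = 178.6/259.97 = 0.6870.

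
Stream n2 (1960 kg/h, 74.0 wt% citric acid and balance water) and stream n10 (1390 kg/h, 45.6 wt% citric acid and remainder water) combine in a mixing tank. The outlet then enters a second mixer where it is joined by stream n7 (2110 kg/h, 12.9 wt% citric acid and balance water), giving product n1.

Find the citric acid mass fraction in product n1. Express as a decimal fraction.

Overall, product flow = 5460 kg/h.
citric acid in = 1960×0.740 + 1390×0.456 + 2110×0.129 = 2356.4 kg/h.
citric acid fraction in n1 = 0.4316.

0.4316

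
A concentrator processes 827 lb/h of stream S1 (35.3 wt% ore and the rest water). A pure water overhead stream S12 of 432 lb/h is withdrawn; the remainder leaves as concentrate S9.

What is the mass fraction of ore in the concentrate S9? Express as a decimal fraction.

0.739

ore is not removed: 827×0.353 = 291.93 lb/h of ore enters S9.
Concentrate = 827 − 432 = 395 lb/h.
Mass fraction = 291.93/395 = 0.739.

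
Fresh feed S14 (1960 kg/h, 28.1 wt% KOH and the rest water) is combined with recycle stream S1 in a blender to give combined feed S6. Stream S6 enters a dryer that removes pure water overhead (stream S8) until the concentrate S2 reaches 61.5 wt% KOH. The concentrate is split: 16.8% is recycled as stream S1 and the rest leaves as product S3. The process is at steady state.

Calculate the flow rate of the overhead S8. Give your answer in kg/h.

Overall KOH balance (none leaves overhead): KOH in fresh feed = KOH in product, i.e. 1960×0.281 = (1−0.168)·S2·0.615.
S2 = 550.76/(0.615×0.832) = 1076.4 kg/h.
Recycle S1 = 0.168×1076.4 = 180.83 kg/h.
Combined feed S6 = 1960 + 180.83 = 2140.8 kg/h.
Overhead S8 = S6 − S2 = 2140.8 − 1076.4 = 1064.5 kg/h.

1064 kg/h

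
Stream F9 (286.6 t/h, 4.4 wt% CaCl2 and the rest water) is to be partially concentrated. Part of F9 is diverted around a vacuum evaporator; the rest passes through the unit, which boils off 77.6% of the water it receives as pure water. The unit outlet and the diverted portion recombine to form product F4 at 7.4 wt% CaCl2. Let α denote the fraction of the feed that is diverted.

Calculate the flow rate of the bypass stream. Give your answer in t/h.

130 t/h

All 286.6×0.044 = 12.61 t/h of CaCl2 reaches F4, so F4 = 12.61/0.074 = 170.41 t/h and vapour = 116.19 t/h.
The evaporator receives (1−α)·286.6 of feed at 0.956 water and removes 0.776 of that water:
0.776×0.956×(1−α)×286.6 = 116.19
(1−α) = 116.19/212.62 = 0.5465;  α = 0.4535.
Bypass flow = 0.4535×286.6 = 129.98 t/h.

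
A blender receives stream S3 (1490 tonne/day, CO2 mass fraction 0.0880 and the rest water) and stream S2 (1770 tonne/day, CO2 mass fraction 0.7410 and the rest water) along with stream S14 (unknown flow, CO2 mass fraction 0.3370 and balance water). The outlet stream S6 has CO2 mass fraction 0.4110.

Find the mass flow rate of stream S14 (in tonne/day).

Let S14 be the unknown flow. Total out = 3260 + S14.
CO2 balance: 1442.7 + 0.337·S14 = 0.411·(3260 + S14)
(0.337 − 0.411)·S14 = 0.411×3260 − 1442.7 = -102.83
S14 = -102.83 / -0.074 = 1389.6 tonne/day

1390 tonne/day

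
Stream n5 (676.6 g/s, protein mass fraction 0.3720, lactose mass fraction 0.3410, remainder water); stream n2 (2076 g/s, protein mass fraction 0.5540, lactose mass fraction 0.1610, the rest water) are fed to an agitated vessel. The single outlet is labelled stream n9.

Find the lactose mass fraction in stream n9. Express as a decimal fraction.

0.2052

Total flow out = 676.6 + 2076 = 2752.6 g/s.
lactose in = 676.6×0.341 + 2076×0.161 = 564.96 g/s.
lactose mass fraction in n9 = 564.96/2752.6 = 0.2052.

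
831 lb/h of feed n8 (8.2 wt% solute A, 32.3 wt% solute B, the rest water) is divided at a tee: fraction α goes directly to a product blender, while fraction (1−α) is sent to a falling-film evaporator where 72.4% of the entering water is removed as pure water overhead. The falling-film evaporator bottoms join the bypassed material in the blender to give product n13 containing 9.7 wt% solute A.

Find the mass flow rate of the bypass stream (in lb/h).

532.7 lb/h

All 831×0.082 = 68.142 lb/h of solute A reaches n13, so n13 = 68.142/0.097 = 702.49 lb/h and vapour = 128.51 lb/h.
The evaporator receives (1−α)·831 of feed at 0.595 water and removes 0.724 of that water:
0.724×0.595×(1−α)×831 = 128.51
(1−α) = 128.51/357.98 = 0.3590;  α = 0.6410.
Bypass flow = 0.6410×831 = 532.69 lb/h.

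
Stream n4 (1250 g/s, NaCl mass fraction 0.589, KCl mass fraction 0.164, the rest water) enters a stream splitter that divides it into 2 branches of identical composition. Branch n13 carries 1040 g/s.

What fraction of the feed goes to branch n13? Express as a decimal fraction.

0.832

Fraction to n13 = 1040/1250 = 0.8320.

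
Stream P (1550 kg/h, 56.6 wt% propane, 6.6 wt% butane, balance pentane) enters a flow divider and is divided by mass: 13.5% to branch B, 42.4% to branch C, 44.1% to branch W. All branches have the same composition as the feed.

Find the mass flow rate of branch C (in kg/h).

657.2 kg/h

Branch C flow = 0.424×1550 = 657.2 kg/h.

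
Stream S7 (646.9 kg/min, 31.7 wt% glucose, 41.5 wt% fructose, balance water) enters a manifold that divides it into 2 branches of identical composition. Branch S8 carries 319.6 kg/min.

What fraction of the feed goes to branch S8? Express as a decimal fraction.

Fraction to S8 = 319.6/646.9 = 0.4940.

0.494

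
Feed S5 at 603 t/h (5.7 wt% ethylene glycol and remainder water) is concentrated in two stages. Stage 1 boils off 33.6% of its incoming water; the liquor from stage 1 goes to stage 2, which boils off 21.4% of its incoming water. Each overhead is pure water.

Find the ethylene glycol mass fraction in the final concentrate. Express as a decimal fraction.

water in feed = 603×0.943 = 568.63 t/h.
After stage 1: water left = (1−0.336)×568.63 = 377.57; stream total = 411.94 t/h.
After stage 2: water left = (1−0.214)×377.57 = 296.77; final concentrate = 331.14 t/h.
ethylene glycol fraction = 34.371/331.14 = 0.104.

0.104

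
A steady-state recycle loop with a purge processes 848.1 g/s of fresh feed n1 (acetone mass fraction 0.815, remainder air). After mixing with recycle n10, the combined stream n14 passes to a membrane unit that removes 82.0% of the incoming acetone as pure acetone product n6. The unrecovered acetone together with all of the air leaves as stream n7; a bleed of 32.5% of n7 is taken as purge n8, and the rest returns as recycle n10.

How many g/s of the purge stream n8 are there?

air enters only via n1 and leaves only via the purge: 848.1×0.185 = 0.325×(air in n7), and the membrane unit passes all air, so air in n14 = air in n7 = 482.76 g/s.
acetone in n14: m_A = 848.1×0.815 + (1−0.325)·(1−0.820)·m_A, so m_A = 691.2/0.8785 = 786.8 g/s.
n7 = (1−0.820)×786.8 + 482.76 = 624.39 g/s.
Purge n8 = 0.325×624.39 = 202.93 g/s.

202.9 g/s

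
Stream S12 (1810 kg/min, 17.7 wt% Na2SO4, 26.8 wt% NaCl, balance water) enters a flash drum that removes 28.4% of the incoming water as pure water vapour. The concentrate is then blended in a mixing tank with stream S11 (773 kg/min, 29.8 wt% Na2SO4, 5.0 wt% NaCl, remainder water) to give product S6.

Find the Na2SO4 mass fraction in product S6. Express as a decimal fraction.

0.240

Vapour removed = 0.284×0.555×1810 = 285.29 kg/min; concentrate = 1524.7 kg/min.
Na2SO4 reaching the mixer = 320.37 (from concentrate) + 773×0.298 = 550.72 kg/min.
Product flow = 1524.7 + 773 = 2297.7 kg/min; Na2SO4 fraction = 0.240.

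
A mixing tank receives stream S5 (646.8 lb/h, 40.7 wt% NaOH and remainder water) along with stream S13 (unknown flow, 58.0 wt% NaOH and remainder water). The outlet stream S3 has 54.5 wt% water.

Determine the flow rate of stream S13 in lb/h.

Let S13 be the unknown flow. Total out = 646.8 + S13.
water balance: 383.55 + 0.420·S13 = 0.545·(646.8 + S13)
(0.420 − 0.545)·S13 = 0.545×646.8 − 383.55 = -31.046
S13 = -31.046 / -0.125 = 248.37 lb/h

248.4 lb/h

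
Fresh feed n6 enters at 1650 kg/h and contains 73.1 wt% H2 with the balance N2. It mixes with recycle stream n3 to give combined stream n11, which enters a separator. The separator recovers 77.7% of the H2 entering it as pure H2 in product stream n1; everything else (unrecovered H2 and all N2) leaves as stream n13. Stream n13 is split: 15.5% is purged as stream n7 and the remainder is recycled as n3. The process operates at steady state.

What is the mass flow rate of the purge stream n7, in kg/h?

N2 enters only via n6 and leaves only via the purge: 1650×0.269 = 0.155×(N2 in n13), and the separator passes all N2, so N2 in n11 = N2 in n13 = 2863.5 kg/h.
H2 in n11: m_A = 1650×0.731 + (1−0.155)·(1−0.777)·m_A, so m_A = 1206.1/0.8116 = 1486.2 kg/h.
n13 = (1−0.777)×1486.2 + 2863.5 = 3195 kg/h.
Purge n7 = 0.155×3195 = 495.22 kg/h.

495.2 kg/h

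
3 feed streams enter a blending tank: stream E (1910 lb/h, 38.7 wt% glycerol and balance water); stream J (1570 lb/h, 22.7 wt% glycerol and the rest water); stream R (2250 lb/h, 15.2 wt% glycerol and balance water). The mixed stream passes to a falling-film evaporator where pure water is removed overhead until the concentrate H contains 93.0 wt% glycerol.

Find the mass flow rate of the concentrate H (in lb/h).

glycerol entering = 1910×0.387 + 1570×0.227 + 2250×0.152 = 1437.6 lb/h.
All glycerol reports to H, so H = 1437.6/0.930 = 1545.8 lb/h.

1546 lb/h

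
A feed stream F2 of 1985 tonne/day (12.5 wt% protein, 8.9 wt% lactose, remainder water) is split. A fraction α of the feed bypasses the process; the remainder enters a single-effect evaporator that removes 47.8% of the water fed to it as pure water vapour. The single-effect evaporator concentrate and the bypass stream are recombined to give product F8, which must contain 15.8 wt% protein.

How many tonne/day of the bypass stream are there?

881.5 tonne/day

All 1985×0.125 = 248.12 tonne/day of protein reaches F8, so F8 = 248.12/0.158 = 1570.4 tonne/day and vapour = 414.59 tonne/day.
The evaporator receives (1−α)·1985 of feed at 0.786 water and removes 0.478 of that water:
0.478×0.786×(1−α)×1985 = 414.59
(1−α) = 414.59/745.78 = 0.5559;  α = 0.4441.
Bypass flow = 0.4441×1985 = 881.51 tonne/day.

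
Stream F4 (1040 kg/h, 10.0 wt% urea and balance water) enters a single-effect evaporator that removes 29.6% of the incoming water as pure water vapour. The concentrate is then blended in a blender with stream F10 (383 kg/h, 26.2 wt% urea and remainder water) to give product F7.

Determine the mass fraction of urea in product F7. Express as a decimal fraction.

0.178

Vapour removed = 0.296×0.900×1040 = 277.06 kg/h; concentrate = 762.94 kg/h.
urea reaching the mixer = 104 (from concentrate) + 383×0.262 = 204.35 kg/h.
Product flow = 762.94 + 383 = 1145.9 kg/h; urea fraction = 0.178.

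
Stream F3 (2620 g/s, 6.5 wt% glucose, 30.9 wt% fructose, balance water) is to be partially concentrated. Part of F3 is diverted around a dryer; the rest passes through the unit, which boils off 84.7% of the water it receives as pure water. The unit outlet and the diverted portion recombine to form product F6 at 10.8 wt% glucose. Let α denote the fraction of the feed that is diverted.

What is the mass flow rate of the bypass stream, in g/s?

All 2620×0.065 = 170.3 g/s of glucose reaches F6, so F6 = 170.3/0.108 = 1576.9 g/s and vapour = 1043.1 g/s.
The evaporator receives (1−α)·2620 of feed at 0.626 water and removes 0.847 of that water:
0.847×0.626×(1−α)×2620 = 1043.1
(1−α) = 1043.1/1389.2 = 0.7509;  α = 0.2491.
Bypass flow = 0.2491×2620 = 652.62 g/s.

652.6 g/s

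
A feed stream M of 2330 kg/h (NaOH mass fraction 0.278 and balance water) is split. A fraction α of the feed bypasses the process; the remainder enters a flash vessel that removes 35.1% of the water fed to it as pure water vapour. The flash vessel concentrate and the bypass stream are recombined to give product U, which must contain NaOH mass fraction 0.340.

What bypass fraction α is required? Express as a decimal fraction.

0.280

All 2330×0.278 = 647.74 kg/h of NaOH reaches U, so U = 647.74/0.340 = 1905.1 kg/h and vapour = 424.88 kg/h.
The evaporator receives (1−α)·2330 of feed at 0.722 water and removes 0.351 of that water:
0.351×0.722×(1−α)×2330 = 424.88
(1−α) = 424.88/590.47 = 0.7196;  α = 0.2804.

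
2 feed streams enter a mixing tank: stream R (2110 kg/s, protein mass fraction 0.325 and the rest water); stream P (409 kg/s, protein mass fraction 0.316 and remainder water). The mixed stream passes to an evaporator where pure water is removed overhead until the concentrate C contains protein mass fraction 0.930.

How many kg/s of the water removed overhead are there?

protein entering = 2110×0.325 + 409×0.316 = 814.99 kg/s.
All protein reports to C, so C = 814.99/0.930 = 876.34 kg/s.
Total feed = 2519 kg/s; overhead = 2519 − 876.34 = 1642.7 kg/s.

1643 kg/s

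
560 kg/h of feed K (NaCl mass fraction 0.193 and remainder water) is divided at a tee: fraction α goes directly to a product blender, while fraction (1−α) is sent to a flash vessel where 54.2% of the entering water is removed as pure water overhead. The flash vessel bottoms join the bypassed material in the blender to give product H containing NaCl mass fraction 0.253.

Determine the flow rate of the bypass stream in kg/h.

256.4 kg/h

All 560×0.193 = 108.08 kg/h of NaCl reaches H, so H = 108.08/0.253 = 427.19 kg/h and vapour = 132.81 kg/h.
The evaporator receives (1−α)·560 of feed at 0.807 water and removes 0.542 of that water:
0.542×0.807×(1−α)×560 = 132.81
(1−α) = 132.81/244.94 = 0.5422;  α = 0.4578.
Bypass flow = 0.4578×560 = 256.37 kg/h.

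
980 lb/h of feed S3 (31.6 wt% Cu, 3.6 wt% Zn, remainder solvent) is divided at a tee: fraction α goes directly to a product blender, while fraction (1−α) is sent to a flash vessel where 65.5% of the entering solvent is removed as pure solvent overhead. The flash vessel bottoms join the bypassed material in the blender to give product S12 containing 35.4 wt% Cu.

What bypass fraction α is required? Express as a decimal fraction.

0.747

All 980×0.316 = 309.68 lb/h of Cu reaches S12, so S12 = 309.68/0.354 = 874.8 lb/h and vapour = 105.2 lb/h.
The evaporator receives (1−α)·980 of feed at 0.648 solvent and removes 0.655 of that solvent:
0.655×0.648×(1−α)×980 = 105.2
(1−α) = 105.2/415.95 = 0.2529;  α = 0.7471.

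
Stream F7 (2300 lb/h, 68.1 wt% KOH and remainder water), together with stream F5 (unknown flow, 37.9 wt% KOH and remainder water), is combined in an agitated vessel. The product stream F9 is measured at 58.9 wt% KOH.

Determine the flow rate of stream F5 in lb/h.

Let F5 be the unknown flow. Total out = 2300 + F5.
KOH balance: 1566.3 + 0.379·F5 = 0.589·(2300 + F5)
(0.379 − 0.589)·F5 = 0.589×2300 − 1566.3 = -211.6
F5 = -211.6 / -0.210 = 1007.6 lb/h

1008 lb/h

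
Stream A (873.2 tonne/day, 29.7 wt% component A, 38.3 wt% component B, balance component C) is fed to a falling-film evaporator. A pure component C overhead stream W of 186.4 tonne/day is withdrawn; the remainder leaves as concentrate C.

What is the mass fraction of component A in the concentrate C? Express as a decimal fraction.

0.378

component A is not removed: 873.2×0.297 = 259.34 tonne/day of component A enters C.
Concentrate = 873.2 − 186.4 = 686.8 tonne/day.
Mass fraction = 259.34/686.8 = 0.378.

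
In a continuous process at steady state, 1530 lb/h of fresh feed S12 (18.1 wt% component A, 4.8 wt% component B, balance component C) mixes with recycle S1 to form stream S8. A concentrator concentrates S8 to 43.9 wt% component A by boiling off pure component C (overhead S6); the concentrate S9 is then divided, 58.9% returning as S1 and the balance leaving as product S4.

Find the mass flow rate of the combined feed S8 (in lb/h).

2434 lb/h

Overall component A balance (none leaves overhead): component A in fresh feed = component A in product, i.e. 1530×0.181 = (1−0.589)·S9·0.439.
S9 = 276.93/(0.439×0.411) = 1534.8 lb/h.
Recycle S1 = 0.589×1534.8 = 904.02 lb/h.
Combined feed S8 = 1530 + 904.02 = 2434 lb/h.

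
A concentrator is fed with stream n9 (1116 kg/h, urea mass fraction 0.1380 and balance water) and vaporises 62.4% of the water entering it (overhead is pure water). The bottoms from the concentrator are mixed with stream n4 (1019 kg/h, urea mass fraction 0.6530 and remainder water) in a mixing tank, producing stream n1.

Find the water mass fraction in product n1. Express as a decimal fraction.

0.4661

Vapour removed = 0.624×0.862×1116 = 600.28 kg/h; concentrate = 515.72 kg/h.
water reaching the mixer = 361.71 (from concentrate) + 1019×0.347 = 715.3 kg/h.
Product flow = 515.72 + 1019 = 1534.7 kg/h; water fraction = 0.4661.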